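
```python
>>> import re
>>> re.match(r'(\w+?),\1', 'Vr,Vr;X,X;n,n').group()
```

`\1` has to match the exact text group 1 already captured.
With `match`, the pattern is implicitly anchored at the beginning.
The match spans [0:5] → 'Vr,Vr'.
Captured: group 1 = 'Vr'.

'Vr,Vr'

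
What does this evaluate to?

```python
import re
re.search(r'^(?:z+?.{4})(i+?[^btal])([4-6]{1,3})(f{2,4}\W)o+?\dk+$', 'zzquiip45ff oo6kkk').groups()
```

This matches anchored at the start of the string; then one or more of a literal 'z' (lazy), then exactly 4 of any character (non-capturing group); then one or more of a literal 'i' (lazy), then any character except [btal] (captured); then 1 to 3 of a character in [4-6] (captured); then 2 to 4 of the literal 'f', then a non-word character (captured); then one or more of the literal 'o' (lazy), then a digit, then one or more of a literal 'k'; then anchored at the end.
`re.search` tries every starting position until one works.
The match spans [0:18] → 'zzquiip45ff oo6kkk'.
Captured: group 1 = 'ip', group 2 = '45', group 3 = 'ff '.

('ip', '45', 'ff ')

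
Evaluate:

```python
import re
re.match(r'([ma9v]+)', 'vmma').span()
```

Pattern: one or more of one of [ma9v] (captured).
`match` is anchored at position 0; if the pattern doesn't fit there, it returns None.
The match spans [0:4] → 'vmma'.
Captured: group 1 = 'vmma'.

(0, 4)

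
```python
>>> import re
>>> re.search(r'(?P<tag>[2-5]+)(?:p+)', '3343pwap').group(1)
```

'3343'

This matches one or more of a character in [2-5] (captured as 'tag'); then one or more of a literal 'p' (non-capturing group).
Unlike `match`, `search` isn't anchored — it looks for the pattern anywhere in the string.
The match spans [0:5] → '3343p'.
Captured: group 1 = '3343'.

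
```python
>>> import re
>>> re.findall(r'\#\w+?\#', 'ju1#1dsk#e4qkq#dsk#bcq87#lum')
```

Walking the string: at [3:9] → '#1dsk#'; at [14:19] → '#dsk#'.
With no groups in the pattern, `findall` gives back each whole match — 2 here.

['#1dsk#', '#dsk#']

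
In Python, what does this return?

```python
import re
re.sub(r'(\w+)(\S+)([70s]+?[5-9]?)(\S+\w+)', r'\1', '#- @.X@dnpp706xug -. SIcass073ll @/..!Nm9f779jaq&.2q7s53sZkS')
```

The pattern matches one or more of a word character (captured); then one or more of a non-whitespace character (captured); then one or more of one of [70s] (lazy), then optionally a character in [5-9] (captured); then one or more of a non-whitespace character, then one or more of a word character (captured).
Matches: at [5:17] → 'X@dnpp706xug'; at [21:32] → 'SIcass073ll'; at [38:60] → 'Nm9f779jaq&.2q7s53sZkS'.
The replacement refers to a captured group, so each match is rewritten using its own captured text.

'#- @.X -. SIcass @/..!Nm9f779jaq'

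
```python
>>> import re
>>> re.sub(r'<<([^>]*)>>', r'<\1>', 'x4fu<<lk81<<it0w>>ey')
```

'x4fu<lk81<<it0w>ey'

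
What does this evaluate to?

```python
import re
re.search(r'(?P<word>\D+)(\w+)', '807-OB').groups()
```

('-O', 'B')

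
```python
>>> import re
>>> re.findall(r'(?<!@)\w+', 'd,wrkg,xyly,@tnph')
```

['d', 'wrkg', 'xyly', 'nph']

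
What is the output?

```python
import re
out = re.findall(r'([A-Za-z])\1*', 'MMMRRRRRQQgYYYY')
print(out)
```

['M', 'R', 'Q', 'g', 'Y']

`\1` is not a pattern — it's the concrete string captured by group 1, re-applied verbatim.
`findall` collects group 1 from each match (5 total).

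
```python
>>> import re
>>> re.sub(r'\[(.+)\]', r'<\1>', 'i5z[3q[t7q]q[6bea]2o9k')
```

`\1` in the replacement pulls in group 1's text for each match.

'i5z<3q[t7q]q[6bea>2o9k'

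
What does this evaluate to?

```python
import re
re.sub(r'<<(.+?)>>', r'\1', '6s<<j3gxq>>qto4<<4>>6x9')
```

'6sj3gxqqto446x9'

A `+?`/`*?`/`{m,n}?` starts at its minimum and grows only as far as needed for what follows to match.
`\1` in the replacement pulls in group 1's text for each match.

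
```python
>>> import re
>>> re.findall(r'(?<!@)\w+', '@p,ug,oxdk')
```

The negative lookahead/lookbehind blocks any match where the forbidden context is present.
With no groups in the pattern, `findall` gives back each whole match — 2 here.

['ug', 'oxdk']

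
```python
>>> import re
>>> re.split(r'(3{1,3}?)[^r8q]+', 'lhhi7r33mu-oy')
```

['lhhi7r', '3', '']

Because the quantifier is non-greedy, it stops expanding at the earliest point where the rest of the pattern can succeed.
Because the pattern has a capturing group, `split` also inserts each captured text between the pieces.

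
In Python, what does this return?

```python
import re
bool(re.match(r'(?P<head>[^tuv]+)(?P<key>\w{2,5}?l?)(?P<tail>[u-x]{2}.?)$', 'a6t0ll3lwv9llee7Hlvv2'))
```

False

`re.match` won't scan ahead — the pattern has to work from the very first character.
Here the string doesn't start with a match, so the call returns None, and `bool(None)` is False.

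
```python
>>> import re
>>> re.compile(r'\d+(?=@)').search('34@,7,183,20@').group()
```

'34'

The positive lookaround only admits positions where the adjacent text matches; those characters stay outside the span.
`search` walks the string left to right and returns the first match it finds.
The match spans [0:2] → '34'.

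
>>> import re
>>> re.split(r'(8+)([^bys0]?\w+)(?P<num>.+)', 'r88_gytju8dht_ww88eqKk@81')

This matches one or more of a literal '8' (captured); then optionally any character except [bys0], then one or more of a word character (captured); then one or more of any character (captured as 'num').
Matches to split on: at [1:25] → '88_gytju8dht_ww88eqKk@81'.
`re.split` interleaves the captured-group text with the surrounding fragments.

['r', '88', '_gytju8dht_ww88eqKk', '@81', '']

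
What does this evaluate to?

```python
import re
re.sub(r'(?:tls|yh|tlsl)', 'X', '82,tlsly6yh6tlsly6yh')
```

'82,Xly6X6Xly6X'

Alternation tries branches left to right and keeps the first one that lets the overall match succeed at that position.
Matches: at [3:6] → 'tls'; at [9:11] → 'yh'; at [12:15] → 'tls'; at [18:20] → 'yh'.
Every occurrence is swapped for 'X'.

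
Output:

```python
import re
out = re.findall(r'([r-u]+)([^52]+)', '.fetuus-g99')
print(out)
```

Pattern: one or more of a character in [r-u] (captured); then one or more of any character except [52] (captured).
Multiple groups make `findall` return tuples — one 2-tuple for the one match.

[('tuus', '-g99')]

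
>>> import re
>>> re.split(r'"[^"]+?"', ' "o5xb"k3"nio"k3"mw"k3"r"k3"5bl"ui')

[' ', 'k3', 'k3', 'k3', 'k3', 'ui']

`split` removes every match and returns the 6 fragments in between.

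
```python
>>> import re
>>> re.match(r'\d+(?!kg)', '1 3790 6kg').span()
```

(0, 1)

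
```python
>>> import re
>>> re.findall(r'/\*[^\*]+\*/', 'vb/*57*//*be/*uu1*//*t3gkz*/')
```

Since nothing is captured, `findall` lists the 3 matched substrings directly.

['/*57*/', '/*uu1*/', '/*t3gkz*/']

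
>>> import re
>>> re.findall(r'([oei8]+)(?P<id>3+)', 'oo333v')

[('oo', '333')]

This matches one or more of one of [oei8] (captured); then one or more of a literal '3' (captured as 'id').
Walking the string: at [0:5] match 'oo333', groups = ('oo', '333').
2 groups means the one result is a tuple of 2 captured strings — 1 here.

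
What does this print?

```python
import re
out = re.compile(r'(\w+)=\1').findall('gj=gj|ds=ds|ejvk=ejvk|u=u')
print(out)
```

['gj', 'ds', 'ejvk', 'u']

`\1` is not a pattern — it's the concrete string captured by group 1, re-applied verbatim.
With a single group, `findall` returns only what that group captured — 4 items.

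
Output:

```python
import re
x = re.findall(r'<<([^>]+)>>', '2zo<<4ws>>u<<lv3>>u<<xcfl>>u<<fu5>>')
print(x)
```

Because there's exactly one group, `findall` drops the full match and keeps group 1 from each hit.

['4ws', 'lv3', 'xcfl', 'fu5']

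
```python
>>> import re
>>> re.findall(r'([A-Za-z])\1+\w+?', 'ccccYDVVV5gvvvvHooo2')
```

['c', 'V', 'v', 'o']

`\1` has to match the exact text group 1 already captured.
Because there's exactly one group, `findall` drops the full match and keeps group 1 from each hit.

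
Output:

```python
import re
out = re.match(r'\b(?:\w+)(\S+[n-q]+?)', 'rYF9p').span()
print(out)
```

`re.match` only tries the pattern at the start of the string.
The match spans [0:5] → 'rYF9p'.

(0, 5)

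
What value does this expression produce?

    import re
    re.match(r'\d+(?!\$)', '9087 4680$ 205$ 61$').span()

`(?!…)`/`(?<!…)` only lets a position through if the neighbouring text does NOT match; no characters are consumed.
With `match`, the pattern is implicitly anchored at the beginning.
The match spans [0:4] → '9087'.

(0, 4)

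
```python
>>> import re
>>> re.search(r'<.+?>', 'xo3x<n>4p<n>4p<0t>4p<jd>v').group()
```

A non-greedy quantifier consumes as few characters as it can — just enough that the remainder of the pattern still matches from where it stops; whatever follows it matches normally.
`re.search` scans for the first position where the pattern succeeds.
The match spans [4:7] → '<n>'.

'<n>'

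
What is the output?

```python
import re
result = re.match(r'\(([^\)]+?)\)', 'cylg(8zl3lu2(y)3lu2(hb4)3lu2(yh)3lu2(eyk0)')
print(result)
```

With `match`, the pattern is implicitly anchored at the beginning.
Here position 0 doesn't satisfy it, so the call returns None.

None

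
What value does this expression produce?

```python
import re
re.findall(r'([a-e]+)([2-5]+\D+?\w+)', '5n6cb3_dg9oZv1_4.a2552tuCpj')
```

Pattern: one or more of a character in [a-e] (captured); then one or more of a character in [2-5], then one or more of a non-digit (lazy), then one or more of a word character (captured).
Scanning left to right: at [3:16] match 'cb3_dg9oZv1_4', groups = ('cb', '3_dg9oZv1_4'); at [17:27] match 'a2552tuCpj', groups = ('a', '2552tuCpj').
With 2 capturing groups, `findall` returns a 2-tuple per match.

[('cb', '3_dg9oZv1_4'), ('a', '2552tuCpj')]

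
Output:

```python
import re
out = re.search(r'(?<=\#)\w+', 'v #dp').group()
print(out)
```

The positive lookaround only admits positions where the adjacent text matches; those characters stay outside the span.
`re.search` tries every starting position until one works.
The match spans [3:5] → 'dp'.

dp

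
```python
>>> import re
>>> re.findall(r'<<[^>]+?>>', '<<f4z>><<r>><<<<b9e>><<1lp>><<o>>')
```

`findall` yields the raw match text (5 of them) because the pattern has no groups.

['<<f4z>>', '<<r>>', '<<<<b9e>>', '<<1lp>>', '<<o>>']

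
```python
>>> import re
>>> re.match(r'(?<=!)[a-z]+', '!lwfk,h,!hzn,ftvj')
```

`match` is anchored at position 0; if the pattern doesn't fit there, it returns None.
Here the string doesn't start with a match, so the call returns None.

None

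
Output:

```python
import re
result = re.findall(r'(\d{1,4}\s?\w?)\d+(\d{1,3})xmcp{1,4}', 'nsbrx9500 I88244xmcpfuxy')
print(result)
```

[('9500 I', '4')]

Pattern: 1 to 4 of a digit, then optionally whitespace, then optionally a word character (captured); then one or more of a digit; then 1 to 3 of a digit (captured); then the literal 'xmc', then 1 to 4 of a literal 'p'.
Multiple groups make `findall` return tuples — one 2-tuple for the one match.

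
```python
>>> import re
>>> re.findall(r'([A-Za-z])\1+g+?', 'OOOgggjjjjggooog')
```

['O', 'j', 'o']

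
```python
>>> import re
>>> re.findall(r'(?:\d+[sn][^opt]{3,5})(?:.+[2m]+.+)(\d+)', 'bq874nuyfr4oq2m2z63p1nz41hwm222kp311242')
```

The pattern matches one or more of a digit, then one of [sn], then 3 to 5 of any character except [opt] (non-capturing group); then one or more of any character, then one or more of one of [2m], then one or more of any character (non-capturing group); then one or more of a digit (captured).
Scanning left to right: at [2:39] match '874nuyfr4oq2m2z63p1nz41hwm222kp311242', group 1 = '2'.
With a single group, `findall` returns only what that group captured — 1 item.

['2']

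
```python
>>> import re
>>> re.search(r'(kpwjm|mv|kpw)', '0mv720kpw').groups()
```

`re.search` tries every starting position until one works.
The match spans [1:3] → 'mv'.
Captured: group 1 = 'mv'.

('mv',)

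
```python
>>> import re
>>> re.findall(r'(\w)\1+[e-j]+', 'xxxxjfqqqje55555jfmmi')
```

['x', 'q', '5', 'm']

The backreference `\1` re-matches whatever the first group consumed, character for character.
One capturing group, so `findall` returns just the captured substring from each match — 4 in all.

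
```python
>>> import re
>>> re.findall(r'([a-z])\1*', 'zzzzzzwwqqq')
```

A backreference is literal: `\1` must see the identical characters the first group matched.
Scanning left to right: at [0:6] match 'zzzzzz', group 1 = 'z'; at [6:8] match 'ww', group 1 = 'w'; at [8:11] match 'qqq', group 1 = 'q'.
`findall` collects group 1 from each match (3 total).

['z', 'w', 'q']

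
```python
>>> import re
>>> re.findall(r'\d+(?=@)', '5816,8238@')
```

The positive lookaround only admits positions where the adjacent text matches; those characters stay outside the span.
`findall` yields the raw match text (1 of them) because the pattern has no groups.

['8238']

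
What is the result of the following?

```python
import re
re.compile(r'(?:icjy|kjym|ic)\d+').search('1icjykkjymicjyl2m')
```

Here no position works, so the call returns None.

None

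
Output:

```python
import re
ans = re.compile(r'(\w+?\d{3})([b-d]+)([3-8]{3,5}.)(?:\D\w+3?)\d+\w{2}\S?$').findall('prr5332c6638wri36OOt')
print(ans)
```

[('prr5332', 'c', '6638w')]

This matches one or more of a word character (lazy), then exactly 3 of a digit (captured); then one or more of a character in [b-d] (captured); then 3 to 5 of a character in [3-8], then any character (captured); then a non-digit, then one or more of a word character, then optionally the literal '3' (non-capturing group); then one or more of a digit, then exactly 2 of a word character, then optionally a non-whitespace character; then anchored at the end.
Walking the string: at [0:20] match 'prr5332c6638wri36OOt', groups = ('prr5332', 'c', '6638w').
`findall` packs the 3 group values into a tuple for every match.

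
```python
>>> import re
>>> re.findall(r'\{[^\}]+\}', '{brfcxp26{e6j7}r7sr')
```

['{brfcxp26{e6j7}']

Scanning left to right: at [0:15] → '{brfcxp26{e6j7}'.
Since nothing is captured, `findall` lists the 1 matched substring directly.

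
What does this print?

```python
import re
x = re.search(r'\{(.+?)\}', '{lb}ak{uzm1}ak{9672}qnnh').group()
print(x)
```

The match spans [0:4] → '{lb}'.

{lb}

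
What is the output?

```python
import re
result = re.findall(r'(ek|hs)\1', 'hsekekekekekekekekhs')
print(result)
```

['ek', 'ek', 'ek', 'ek']

The backreference `\1` re-matches whatever the first group consumed, character for character.
Scanning left to right: at [2:6] match 'ekek', group 1 = 'ek'; at [6:10] match 'ekek', group 1 = 'ek'; at [10:14] match 'ekek', group 1 = 'ek'; at [14:18] match 'ekek', group 1 = 'ek'.
Because there's exactly one group, `findall` drops the full match and keeps group 1 from each hit.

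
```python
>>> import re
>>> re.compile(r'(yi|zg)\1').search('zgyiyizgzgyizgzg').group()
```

`\1` has to match the exact text group 1 already captured.
The match spans [2:6] → 'yiyi'.

'yiyi'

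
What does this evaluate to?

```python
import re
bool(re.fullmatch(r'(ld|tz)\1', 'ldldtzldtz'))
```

False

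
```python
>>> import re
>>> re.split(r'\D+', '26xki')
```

['26', '']

This matches one or more of a non-digit.
Matches to split on: at [2:5] → 'xki'.
Splitting on the pattern gives 2 pieces.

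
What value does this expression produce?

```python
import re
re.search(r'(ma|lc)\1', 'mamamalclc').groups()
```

('ma',)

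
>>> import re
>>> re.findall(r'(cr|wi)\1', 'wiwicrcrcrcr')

`\1` is not a pattern — it's the concrete string captured by group 1, re-applied verbatim.
Walking the string: at [0:4] match 'wiwi', group 1 = 'wi'; at [4:8] match 'crcr', group 1 = 'cr'; at [8:12] match 'crcr', group 1 = 'cr'.
With a single group, `findall` returns only what that group captured — 3 items.

['wi', 'cr', 'cr']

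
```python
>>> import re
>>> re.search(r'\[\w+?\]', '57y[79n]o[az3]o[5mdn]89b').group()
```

'[79n]'

The match spans [3:8] → '[79n]'.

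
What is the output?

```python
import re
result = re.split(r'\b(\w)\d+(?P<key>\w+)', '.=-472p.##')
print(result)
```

The pattern matches a word boundary (`\b`, zero-width); then a word character (captured); then one or more of a digit; then one or more of a word character (captured as 'key').
Because the pattern has a capturing group, `split` also inserts each captured text between the pieces.

['.=-', '4', 'p', '.##']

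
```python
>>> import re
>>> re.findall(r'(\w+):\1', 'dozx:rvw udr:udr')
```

['udr']

`\1` is not a pattern — it's the concrete string captured by group 1, re-applied verbatim.
Scanning left to right: at [9:16] match 'udr:udr', group 1 = 'udr'.
Because there's exactly one group, `findall` drops the full match and keeps group 1 from the one hit.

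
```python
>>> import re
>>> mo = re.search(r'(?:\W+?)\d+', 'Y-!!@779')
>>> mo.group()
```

'-!!@779'

The pattern matches one or more of a non-word character (lazy) (non-capturing group); then one or more of a digit.
The match spans [1:8] → '-!!@779'.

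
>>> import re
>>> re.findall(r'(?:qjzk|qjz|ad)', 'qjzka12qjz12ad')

['qjzk', 'qjz', 'ad']

Branches in `(...|...)` are attempted left-to-right; the first branch that allows the whole pattern to succeed is taken.
Since nothing is captured, `findall` lists the 3 matched substrings directly.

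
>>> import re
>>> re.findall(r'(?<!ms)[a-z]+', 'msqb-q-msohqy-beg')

A negative assertion filters positions out without eating any characters.
Matches: at [0:4] → 'msqb'; at [5:6] → 'q'; at [7:13] → 'msohqy'; at [14:17] → 'beg'.
Since nothing is captured, `findall` lists the 4 matched substrings directly.

['msqb', 'q', 'msohqy', 'beg']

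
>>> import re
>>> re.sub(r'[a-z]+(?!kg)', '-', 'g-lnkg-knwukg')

'-----'

The negative lookaround is zero-width — it rules out positions where the adjacent text would match, without consuming anything.
Matches: at [0:1] → 'g'; at [2:6] → 'lnkg'; at [7:13] → 'knwukg'.
Every occurrence is swapped for '-'.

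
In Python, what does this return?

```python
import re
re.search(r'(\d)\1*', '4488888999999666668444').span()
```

A backreference is literal: `\1` must see the identical characters the first group matched.
Unlike `match`, `search` isn't anchored — it looks for the pattern anywhere in the string.
The match spans [0:2] → '44'.
Captured: group 1 = '4'.

(0, 2)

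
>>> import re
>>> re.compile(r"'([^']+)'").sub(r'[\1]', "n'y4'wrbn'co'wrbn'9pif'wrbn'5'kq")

Matches: at [1:5] → "'y4'"; at [9:13] → "'co'"; at [17:23] → "'9pif'"; at [27:30] → "'5'".
Each match is replaced using the text its own group 1 captured.

'n[y4]wrbn[co]wrbn[9pif]wrbn[5]kq'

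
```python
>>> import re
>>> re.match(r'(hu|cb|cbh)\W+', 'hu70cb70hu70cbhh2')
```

None

With `match`, the pattern is implicitly anchored at the beginning.
Here the string doesn't start with a match, so the call returns None.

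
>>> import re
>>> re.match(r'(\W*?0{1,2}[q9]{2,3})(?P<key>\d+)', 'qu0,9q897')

None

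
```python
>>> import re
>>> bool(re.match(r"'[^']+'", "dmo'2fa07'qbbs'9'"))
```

False

With `match`, the pattern is implicitly anchored at the beginning.
Here the pattern fails at index 0, so the call returns None, and `bool(None)` is False.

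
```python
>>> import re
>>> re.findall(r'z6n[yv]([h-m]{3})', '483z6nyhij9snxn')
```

This matches the literal 'z6n', then one of [yv]; then exactly 3 of a character in [h-m] (captured).
With a single group, `findall` returns only what that group captured — 1 item.

['hij']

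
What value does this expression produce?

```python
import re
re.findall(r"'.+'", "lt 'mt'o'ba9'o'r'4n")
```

With no groups in the pattern, `findall` gives back each whole match — 1 here.

["'mt'o'ba9'o'r'"]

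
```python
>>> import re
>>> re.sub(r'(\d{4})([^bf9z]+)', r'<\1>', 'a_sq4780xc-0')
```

The pattern matches exactly 4 of a digit (captured); then one or more of any character except [bf9z] (captured).
Matches: at [4:12] → '4780xc-0'.
Each match is replaced using the text its own group 1 captured.

'a_sq<4780>'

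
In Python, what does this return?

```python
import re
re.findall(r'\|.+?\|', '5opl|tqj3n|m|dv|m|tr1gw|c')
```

With the lazy modifier that quantifier settles for the fewest repetitions that let the rest of the pattern succeed (the atoms after it are unaffected and can still be greedy).
Scanning left to right: at [4:11] → '|tqj3n|'; at [12:16] → '|dv|'; at [17:24] → '|tr1gw|'.
Since nothing is captured, `findall` lists the 3 matched substrings directly.

['|tqj3n|', '|dv|', '|tr1gw|']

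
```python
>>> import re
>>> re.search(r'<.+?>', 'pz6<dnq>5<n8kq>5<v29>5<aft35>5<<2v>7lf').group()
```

'<dnq>'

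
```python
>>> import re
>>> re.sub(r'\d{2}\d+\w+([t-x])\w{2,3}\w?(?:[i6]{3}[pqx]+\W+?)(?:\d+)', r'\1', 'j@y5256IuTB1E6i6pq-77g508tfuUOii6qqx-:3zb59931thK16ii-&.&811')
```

The pattern matches exactly 2 of a digit, then one or more of a digit, then one or more of a word character; then a character in [t-x] (captured); then 2 to 3 of a word character, then optionally a word character; then exactly 3 of one of [i6], then one or more of one of [pqx], then one or more of a non-word character (lazy) (non-capturing group); then one or more of a digit (non-capturing group).
Matches: at [3:21] → '5256IuTB1E6i6pq-77'; at [22:39] → '508tfuUOii6qqx-:3'.
The replacement refers to a captured group, so each match is rewritten using its own captured text.

'j@yuguzb59931thK16ii-&.&811'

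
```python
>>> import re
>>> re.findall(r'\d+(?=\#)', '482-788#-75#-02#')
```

['788', '75', '02']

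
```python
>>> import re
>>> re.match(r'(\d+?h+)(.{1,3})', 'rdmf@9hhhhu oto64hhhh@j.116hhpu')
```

None

`re.match` won't scan ahead — the pattern has to work from the very first character.
Here the pattern fails at index 0, so the call returns None.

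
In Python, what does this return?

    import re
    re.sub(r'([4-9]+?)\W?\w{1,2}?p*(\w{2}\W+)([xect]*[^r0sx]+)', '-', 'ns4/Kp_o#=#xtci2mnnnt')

'ns-'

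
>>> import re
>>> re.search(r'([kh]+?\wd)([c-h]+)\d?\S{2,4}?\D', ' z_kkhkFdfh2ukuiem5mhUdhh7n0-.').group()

'kkhkFdfh2uku'

Pattern: one or more of one of [kh] (lazy), then a word character, then a literal 'd' (captured); then one or more of a character in [c-h] (captured); then optionally a digit, then 2 to 4 of a non-whitespace character (lazy), then a non-digit.
`re.search` tries every starting position until one works.
The match spans [3:15] → 'kkhkFdfh2uku'.
Captured: group 1 = 'kkhkFd', group 2 = 'fh'.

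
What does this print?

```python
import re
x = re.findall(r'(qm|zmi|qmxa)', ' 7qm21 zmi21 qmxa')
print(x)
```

['qm', 'zmi', 'qm']

The regex engine tests alternatives in the order written; an earlier branch that matches wins even if a later one would match more.
Scanning left to right: at [2:4] match 'qm', group 1 = 'qm'; at [7:10] match 'zmi', group 1 = 'zmi'; at [13:15] match 'qm', group 1 = 'qm'.
Because there's exactly one group, `findall` drops the full match and keeps group 1 from each hit.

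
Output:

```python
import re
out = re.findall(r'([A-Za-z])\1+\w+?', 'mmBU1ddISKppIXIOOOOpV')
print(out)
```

['m', 'd', 'p', 'O']

The backreference `\1` re-matches whatever the first group consumed, character for character.
Walking the string: at [0:3] match 'mmB', group 1 = 'm'; at [5:8] match 'ddI', group 1 = 'd'; at [10:13] match 'ppI', group 1 = 'p'; at [15:20] match 'OOOOp', group 1 = 'O'.
`findall` collects group 1 from each match (4 total).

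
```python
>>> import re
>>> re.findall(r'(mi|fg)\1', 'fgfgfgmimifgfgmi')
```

['fg', 'mi', 'fg']

The backreference `\1` re-matches whatever the first group consumed, character for character.
One capturing group, so `findall` returns just the captured substring from each match — 3 in all.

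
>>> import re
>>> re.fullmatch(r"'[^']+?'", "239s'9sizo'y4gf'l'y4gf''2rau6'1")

`re.fullmatch` is like wrapping the pattern in `^…$` (in single-line mode).
Here there's no way to consume every character, so the call returns None.

None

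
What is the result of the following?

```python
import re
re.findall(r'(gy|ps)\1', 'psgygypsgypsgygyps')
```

['gy', 'gy']

`\1` has to match the exact text group 1 already captured.
Scanning left to right: at [2:6] match 'gygy', group 1 = 'gy'; at [12:16] match 'gygy', group 1 = 'gy'.
`findall` collects group 1 from each match (2 total).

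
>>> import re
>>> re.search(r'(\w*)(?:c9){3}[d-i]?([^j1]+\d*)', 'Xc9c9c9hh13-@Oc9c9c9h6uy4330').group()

This matches zero or more of a word character (captured); then the literal 'c9' repeated 3 times, then optionally a character in [d-i]; then one or more of any character except [j1], then zero or more of a digit (captured).
The match spans [0:11] → 'Xc9c9c9hh13'.

'Xc9c9c9hh13'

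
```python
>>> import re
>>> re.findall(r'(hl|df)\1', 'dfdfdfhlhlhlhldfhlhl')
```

['df', 'hl', 'hl', 'hl']

`\1` has to match the exact text group 1 already captured.
With a single group, `findall` returns only what that group captured — 4 items.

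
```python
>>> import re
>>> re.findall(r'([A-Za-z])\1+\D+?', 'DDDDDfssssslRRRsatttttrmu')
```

`\1` is not a pattern — it's the concrete string captured by group 1, re-applied verbatim.
Walking the string: at [0:6] match 'DDDDDf', group 1 = 'D'; at [6:12] match 'sssssl', group 1 = 's'; at [12:16] match 'RRRs', group 1 = 'R'; at [17:23] match 'tttttr', group 1 = 't'.
One capturing group, so `findall` returns just the captured substring from each match — 4 in all.

['D', 's', 'R', 't']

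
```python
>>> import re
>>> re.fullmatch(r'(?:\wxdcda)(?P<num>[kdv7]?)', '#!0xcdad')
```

For `fullmatch`, every character of the input must be accounted for by the pattern.
Here the string isn't matched end-to-end, so the call returns None.

None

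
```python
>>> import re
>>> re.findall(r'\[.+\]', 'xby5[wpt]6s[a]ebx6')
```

Since nothing is captured, `findall` lists the 1 matched substring directly.

['[wpt]6s[a]']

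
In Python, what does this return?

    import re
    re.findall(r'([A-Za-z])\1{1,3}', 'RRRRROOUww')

`\1` is not a pattern — it's the concrete string captured by group 1, re-applied verbatim.
One capturing group, so `findall` returns just the captured substring from each match — 3 in all.

['R', 'O', 'w']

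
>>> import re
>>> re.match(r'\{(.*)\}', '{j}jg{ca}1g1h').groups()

The match spans [0:9] → '{j}jg{ca}'.
Captured: group 1 = 'j}jg{ca'.

('j}jg{ca',)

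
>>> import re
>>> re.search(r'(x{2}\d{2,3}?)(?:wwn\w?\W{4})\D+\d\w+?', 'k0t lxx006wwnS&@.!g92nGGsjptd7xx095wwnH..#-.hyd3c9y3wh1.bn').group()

'xx006wwnS&@.!g92'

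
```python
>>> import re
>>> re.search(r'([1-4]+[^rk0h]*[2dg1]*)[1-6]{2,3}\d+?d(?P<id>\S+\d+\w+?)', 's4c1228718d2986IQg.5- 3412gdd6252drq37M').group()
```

'4c1228718d2986IQg.5- 3412gdd6252drq37M'

The match spans [1:39] → '4c1228718d2986IQg.5- 3412gdd6252drq37M'.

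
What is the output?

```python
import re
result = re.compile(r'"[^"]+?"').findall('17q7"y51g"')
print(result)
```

['"y51g"']

Matches: at [4:10] → '"y51g"'.
Since nothing is captured, `findall` lists the 1 matched substring directly.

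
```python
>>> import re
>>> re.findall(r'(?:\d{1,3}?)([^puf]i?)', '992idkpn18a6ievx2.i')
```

Because there's exactly one group, `findall` drops the full match and keeps group 1 from each hit.

['9', 'i', '8', 'i', '.i']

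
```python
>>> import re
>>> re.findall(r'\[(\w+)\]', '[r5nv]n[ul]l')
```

['r5nv', 'ul']

One capturing group, so `findall` returns just the captured substring from each match — 2 in all.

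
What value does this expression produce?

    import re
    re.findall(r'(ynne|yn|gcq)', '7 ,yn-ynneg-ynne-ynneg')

['yn', 'ynne', 'ynne', 'ynne']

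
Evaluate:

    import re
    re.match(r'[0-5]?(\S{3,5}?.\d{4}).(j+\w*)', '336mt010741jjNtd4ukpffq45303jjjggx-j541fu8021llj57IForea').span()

(0, 34)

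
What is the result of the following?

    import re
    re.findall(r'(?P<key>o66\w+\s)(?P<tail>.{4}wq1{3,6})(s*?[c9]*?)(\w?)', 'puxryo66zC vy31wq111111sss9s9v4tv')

[('o66zC ', 'vy31wq111111', '', 's')]

This matches the literal 'o66', then one or more of a word character, then whitespace (captured as 'key'); then exactly 4 of any character, then the literal 'wq', then 3 to 6 of a literal '1' (captured as 'tail'); then zero or more of a literal 's' (lazy), then zero or more of one of [c9] (lazy) (captured); then optionally a word character (captured).
Because the quantifier is non-greedy, it stops expanding at the earliest point where the rest of the pattern can succeed.
Scanning left to right: at [5:24] match 'o66zC vy31wq111111s', groups = ('o66zC ', 'vy31wq111111', '', 's').
With 4 capturing groups, `findall` returns a 4-tuple per match.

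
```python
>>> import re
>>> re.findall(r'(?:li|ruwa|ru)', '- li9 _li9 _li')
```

['li', 'li', 'li']

Scanning left to right: at [2:4] → 'li'; at [7:9] → 'li'; at [12:14] → 'li'.
No capturing groups, so `findall` returns the 3 full match strings.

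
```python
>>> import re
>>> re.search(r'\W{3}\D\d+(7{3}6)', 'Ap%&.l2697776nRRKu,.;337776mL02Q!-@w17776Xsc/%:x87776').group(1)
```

'7776'

The pattern matches exactly 3 of a non-word character, then a non-digit, then one or more of a digit; then exactly 3 of a literal '7', then a literal '6' (captured).
`re.search` tries every starting position until one works.
The match spans [2:13] → '%&.l2697776'.
Captured: group 1 = '7776'.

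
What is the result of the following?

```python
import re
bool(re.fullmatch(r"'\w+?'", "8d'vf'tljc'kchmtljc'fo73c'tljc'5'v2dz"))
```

`fullmatch` succeeds only if the pattern covers the string from start to end.
Here there's no way to consume every character, so the call returns None, and `bool(None)` is False.

False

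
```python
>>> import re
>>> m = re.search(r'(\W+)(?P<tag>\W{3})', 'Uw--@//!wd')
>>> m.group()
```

'--@//!'

This matches one or more of a non-word character (captured); then exactly 3 of a non-word character (captured as 'tag').
The match spans [2:8] → '--@//!'.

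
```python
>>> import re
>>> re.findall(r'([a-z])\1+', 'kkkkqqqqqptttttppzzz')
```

The backreference `\1` re-matches whatever the first group consumed, character for character.
One capturing group, so `findall` returns just the captured substring from each match — 5 in all.

['k', 'q', 't', 'p', 'z']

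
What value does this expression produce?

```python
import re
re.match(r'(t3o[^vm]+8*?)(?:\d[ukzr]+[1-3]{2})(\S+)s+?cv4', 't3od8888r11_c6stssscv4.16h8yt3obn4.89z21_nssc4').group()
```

't3od8888r11_c6stssscv4'

This matches the literal 't3o', then one or more of any character except [vm], then zero or more of the literal '8' (lazy) (captured); then a digit, then one or more of one of [ukzr], then exactly 2 of a character in [1-3] (non-capturing group); then one or more of a non-whitespace character (captured); then one or more of the literal 's' (lazy), then the literal 'cv4'.
`re.match` won't scan ahead — the pattern has to work from the very first character.
The match spans [0:22] → 't3od8888r11_c6stssscv4'.
Captured: group 1 = 't3od888', group 2 = '_c6stss'.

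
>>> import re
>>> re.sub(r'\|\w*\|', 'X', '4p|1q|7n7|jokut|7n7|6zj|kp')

'4pX7n7X7n7Xkp'

`sub` substitutes 'X' at each match site.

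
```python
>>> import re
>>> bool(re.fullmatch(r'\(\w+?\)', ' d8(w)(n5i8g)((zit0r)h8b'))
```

False

`fullmatch` succeeds only if the pattern covers the string from start to end.
Here there's no way to consume every character, so the call returns None, and `bool(None)` is False.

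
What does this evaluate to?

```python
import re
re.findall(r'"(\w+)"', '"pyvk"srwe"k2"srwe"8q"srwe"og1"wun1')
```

['pyvk', 'k2', '8q', 'og1']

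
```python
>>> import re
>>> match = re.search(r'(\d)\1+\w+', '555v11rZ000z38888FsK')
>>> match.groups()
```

After group 1 captures some text, `\1` only succeeds where that same text appears again.
`re.search` scans for the first position where the pattern succeeds.
The match spans [0:20] → '555v11rZ000z38888FsK'.
Captured: group 1 = '5'.

('5',)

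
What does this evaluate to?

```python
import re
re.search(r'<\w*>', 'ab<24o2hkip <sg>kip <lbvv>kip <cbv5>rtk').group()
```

'<sg>'

The match spans [12:16] → '<sg>'.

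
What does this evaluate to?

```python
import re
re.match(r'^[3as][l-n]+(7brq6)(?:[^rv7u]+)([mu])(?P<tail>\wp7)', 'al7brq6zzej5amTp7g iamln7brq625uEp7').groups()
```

('7brq6', 'm', 'Tp7')

The match spans [0:17] → 'al7brq6zzej5amTp7'.
Captured: group 1 = '7brq6', group 2 = 'm', group 3 = 'Tp7'.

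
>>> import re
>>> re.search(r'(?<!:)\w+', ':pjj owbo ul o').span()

Because the assertion is negative and zero-width, positions next to the forbidden text are skipped.
The match spans [2:4] → 'jj'.

(2, 4)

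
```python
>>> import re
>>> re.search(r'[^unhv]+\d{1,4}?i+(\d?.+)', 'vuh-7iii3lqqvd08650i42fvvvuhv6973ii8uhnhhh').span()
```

(3, 42)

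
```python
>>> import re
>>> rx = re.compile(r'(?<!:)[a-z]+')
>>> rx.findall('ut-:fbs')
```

The negative lookahead/lookbehind blocks any match where the forbidden context is present.
Matches: at [0:2] → 'ut'; at [5:7] → 'bs'.
No capturing groups, so `findall` returns the 2 full match strings.

['ut', 'bs']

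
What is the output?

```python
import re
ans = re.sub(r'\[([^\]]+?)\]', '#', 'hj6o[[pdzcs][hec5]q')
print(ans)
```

hj6o##q

Matches: at [4:12] → '[[pdzcs]'; at [12:18] → '[hec5]'.
`sub` substitutes '#' at each match site.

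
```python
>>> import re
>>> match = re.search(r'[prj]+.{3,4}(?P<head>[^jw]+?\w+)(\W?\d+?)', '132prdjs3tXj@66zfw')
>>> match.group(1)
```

'tXj'

This matches one or more of one of [prj], then 3 to 4 of any character; then one or more of any character except [jw] (lazy), then one or more of a word character (captured as 'head'); then optionally a non-word character, then one or more of a digit (lazy) (captured).
With the lazy modifier that quantifier settles for the fewest repetitions that let the rest of the pattern succeed (the atoms after it are unaffected and can still be greedy).
Unlike `match`, `search` isn't anchored — it looks for the pattern anywhere in the string.
The match spans [3:14] → 'prdjs3tXj@6'.
Captured: group 1 = 'tXj', group 2 = '@6'.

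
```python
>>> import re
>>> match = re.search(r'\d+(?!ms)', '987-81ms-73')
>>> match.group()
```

`(?!…)`/`(?<!…)` only lets a position through if the neighbouring text does NOT match; no characters are consumed.
The match spans [0:3] → '987'.

'987'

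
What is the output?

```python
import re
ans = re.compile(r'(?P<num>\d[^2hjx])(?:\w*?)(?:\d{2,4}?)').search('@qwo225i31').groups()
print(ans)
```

('25',)

This matches a digit, then any character except [2hjx] (captured as 'num'); then zero or more of a word character (lazy) (non-capturing group); then 2 to 4 of a digit (lazy) (non-capturing group).
Unlike `match`, `search` isn't anchored — it looks for the pattern anywhere in the string.
The match spans [5:10] → '25i31'.
Captured: group 1 = '25'.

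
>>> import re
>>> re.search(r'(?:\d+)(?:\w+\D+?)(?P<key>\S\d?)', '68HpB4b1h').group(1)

'1'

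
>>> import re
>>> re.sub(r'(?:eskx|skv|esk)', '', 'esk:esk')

':'

Every occurrence is swapped for ''.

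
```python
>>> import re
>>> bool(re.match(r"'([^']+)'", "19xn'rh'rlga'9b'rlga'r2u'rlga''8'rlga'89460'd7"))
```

`re.match` only tries the pattern at the start of the string.
Here position 0 doesn't satisfy it, so the call returns None, and `bool(None)` is False.

False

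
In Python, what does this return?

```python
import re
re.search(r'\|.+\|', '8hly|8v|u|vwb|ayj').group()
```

The match spans [4:14] → '|8v|u|vwb|'.

'|8v|u|vwb|'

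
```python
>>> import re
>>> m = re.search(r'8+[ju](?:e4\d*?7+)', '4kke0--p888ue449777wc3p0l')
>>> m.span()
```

Pattern: one or more of a literal '8', then one of [ju]; then the literal 'e4', then zero or more of a digit (lazy), then one or more of a literal '7' (non-capturing group).
Unlike `match`, `search` isn't anchored — it looks for the pattern anywhere in the string.
The match spans [8:19] → '888ue449777'.

(8, 19)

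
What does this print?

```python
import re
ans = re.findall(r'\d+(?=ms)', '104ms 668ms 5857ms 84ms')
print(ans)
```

Because the assertion is zero-width, the text it checks is not consumed and won't appear in the result.
Walking the string: at [0:3] → '104'; at [6:9] → '668'; at [12:16] → '5857'; at [19:21] → '84'.
`findall` yields the raw match text (4 of them) because the pattern has no groups.

['104', '668', '5857', '84']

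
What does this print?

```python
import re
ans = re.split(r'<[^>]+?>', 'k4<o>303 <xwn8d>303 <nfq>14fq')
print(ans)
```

Matches to split on: at [2:5] → '<o>'; at [9:16] → '<xwn8d>'; at [20:25] → '<nfq>'.
The string is cut at each match, leaving 4 pieces.

['k4', '303 ', '303 ', '14fq']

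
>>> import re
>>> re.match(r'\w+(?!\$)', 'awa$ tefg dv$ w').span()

(0, 2)

The negative lookaround is zero-width — it rules out positions where the adjacent text would match, without consuming anything.
`re.match` won't scan ahead — the pattern has to work from the very first character.
The match spans [0:2] → 'aw'.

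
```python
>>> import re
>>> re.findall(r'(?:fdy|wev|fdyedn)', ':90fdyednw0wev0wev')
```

Branches in `(...|...)` are attempted left-to-right; the first branch that allows the whole pattern to succeed is taken.
Scanning left to right: at [3:6] → 'fdy'; at [11:14] → 'wev'; at [15:18] → 'wev'.
With no groups in the pattern, `findall` gives back each whole match — 3 here.

['fdy', 'wev', 'wev']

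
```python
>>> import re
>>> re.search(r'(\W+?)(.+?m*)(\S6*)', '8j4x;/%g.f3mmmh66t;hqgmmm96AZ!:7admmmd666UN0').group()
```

';/%'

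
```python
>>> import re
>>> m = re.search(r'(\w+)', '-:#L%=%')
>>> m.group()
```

'L'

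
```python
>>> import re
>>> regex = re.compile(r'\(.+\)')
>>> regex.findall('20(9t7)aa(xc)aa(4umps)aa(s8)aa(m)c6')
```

Scanning left to right: at [2:33] → '(9t7)aa(xc)aa(4umps)aa(s8)aa(m)'.
`findall` yields the raw match text (1 of them) because the pattern has no groups.

['(9t7)aa(xc)aa(4umps)aa(s8)aa(m)']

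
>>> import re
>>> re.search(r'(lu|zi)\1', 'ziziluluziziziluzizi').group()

'zizi'

After group 1 captures some text, `\1` only succeeds where that same text appears again.
`re.search` tries every starting position until one works.
The match spans [0:4] → 'zizi'.
Captured: group 1 = 'zi'.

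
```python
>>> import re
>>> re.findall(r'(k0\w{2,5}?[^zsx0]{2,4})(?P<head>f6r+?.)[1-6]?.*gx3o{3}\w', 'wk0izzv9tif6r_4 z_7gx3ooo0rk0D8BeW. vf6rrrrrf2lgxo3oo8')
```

[('k0izzv9ti', 'f6r_')]

This matches the literal 'k0', then 2 to 5 of a word character (lazy), then 2 to 4 of any character except [zsx0] (captured); then the literal 'f6', then one or more of the literal 'r' (lazy), then any character (captured as 'head'); then optionally a character in [1-6], then zero or more of any character, then the literal 'gx3'; then exactly 3 of the literal 'o', then a word character.
Matches: at [1:26] match 'k0izzv9tif6r_4 z_7gx3ooo0', groups = ('k0izzv9ti', 'f6r_').
2 groups means the one result is a tuple of 2 captured strings — 1 here.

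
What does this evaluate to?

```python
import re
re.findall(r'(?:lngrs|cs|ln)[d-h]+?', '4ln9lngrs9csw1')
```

['lng']

Matches: at [4:7] → 'lng'.
No capturing groups, so `findall` returns the 1 full match string.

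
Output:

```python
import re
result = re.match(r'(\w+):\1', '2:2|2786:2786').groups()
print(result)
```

The match spans [0:3] → '2:2'.
Captured: group 1 = '2'.

('2',)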